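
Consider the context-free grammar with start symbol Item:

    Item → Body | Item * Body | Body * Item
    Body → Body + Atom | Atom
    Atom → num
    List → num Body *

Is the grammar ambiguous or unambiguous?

Witness: num * num

Derivation 1: Item ⇒ Item * Body ⇒ Body * Body ⇒ Atom * Body ⇒ num * Body ⇒ num * Atom ⇒ num * num
Derivation 2: Item ⇒ Body * Item ⇒ Atom * Item ⇒ num * Item ⇒ num * Body ⇒ num * Atom ⇒ num * num

Two distinct leftmost derivations for the same string.

Ambiguous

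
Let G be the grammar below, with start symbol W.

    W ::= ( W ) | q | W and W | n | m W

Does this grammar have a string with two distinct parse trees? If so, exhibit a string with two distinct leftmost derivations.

Witness: m n and n

Derivation 1: W ⇒ W and W ⇒ m W and W ⇒ m n and W ⇒ m n and n
Derivation 2: W ⇒ m W ⇒ m W and W ⇒ m n and W ⇒ m n and n

Two distinct leftmost derivations for the same string.

Ambiguous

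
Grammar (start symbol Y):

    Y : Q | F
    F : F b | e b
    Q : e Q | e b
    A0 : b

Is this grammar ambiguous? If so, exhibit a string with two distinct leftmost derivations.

Ambiguous

Witness: e b

Derivation 1: Y ⇒ Q ⇒ e b
Derivation 2: Y ⇒ F ⇒ e b

Two distinct leftmost derivations for the same string.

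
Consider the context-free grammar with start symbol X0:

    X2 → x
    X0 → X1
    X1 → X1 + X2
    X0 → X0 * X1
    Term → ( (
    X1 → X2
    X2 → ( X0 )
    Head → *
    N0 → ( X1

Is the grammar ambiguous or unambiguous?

(N0, Head, Term are unreachable from X0, so their rules don't affect L(X0).) X0 → X0 * X1 | X1  ;  X1 → X1 + X2 | X2  — a left-associative chain with X2 at the bottom. Each string factors uniquely by precedence.

Unambiguous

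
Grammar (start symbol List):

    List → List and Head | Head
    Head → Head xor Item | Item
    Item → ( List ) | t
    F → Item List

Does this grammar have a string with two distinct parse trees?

Unambiguous

(F is unreachable from List, so its rules don't affect L(List).) This is a standard precedence ladder (List over Head over Item), with each level left-recursive on its own operator ('and' at List, 'xor' at Head). That structure is LR(1), hence unambiguous.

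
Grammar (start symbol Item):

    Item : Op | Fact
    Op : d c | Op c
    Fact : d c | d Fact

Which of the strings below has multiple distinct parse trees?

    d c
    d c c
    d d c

d c

d c: 2 trees
d c c: 1 tree
d d c: 1 tree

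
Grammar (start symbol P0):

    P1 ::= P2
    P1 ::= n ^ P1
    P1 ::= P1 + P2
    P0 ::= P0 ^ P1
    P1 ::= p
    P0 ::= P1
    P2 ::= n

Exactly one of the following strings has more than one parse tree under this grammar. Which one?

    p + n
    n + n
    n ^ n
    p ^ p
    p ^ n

n ^ n

p + n: 1 tree
n + n: 1 tree
n ^ n: 2 trees
p ^ p: 1 tree
p ^ n: 1 tree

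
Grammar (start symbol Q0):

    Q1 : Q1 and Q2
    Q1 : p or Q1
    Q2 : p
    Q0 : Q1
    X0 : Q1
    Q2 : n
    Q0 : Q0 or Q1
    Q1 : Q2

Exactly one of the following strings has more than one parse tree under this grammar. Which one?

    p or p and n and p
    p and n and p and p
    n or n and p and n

p or p and n and p

p or p and n and p: 4 trees
p and n and p and p: 1 tree
n or n and p and n: 1 tree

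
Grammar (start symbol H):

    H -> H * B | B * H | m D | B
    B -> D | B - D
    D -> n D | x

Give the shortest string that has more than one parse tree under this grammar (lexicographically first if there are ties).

length 1: no string has ≥2 trees
length 2: no string has ≥2 trees
length 3: x * x has 2 parse trees

Two derivations of x * x:
  H ⇒ H * B ⇒ B * B ⇒ D * B ⇒ x * B ⇒ x * D ⇒ x * x
  H ⇒ B * H ⇒ D * H ⇒ x * H ⇒ x * B ⇒ x * D ⇒ x * x

x * x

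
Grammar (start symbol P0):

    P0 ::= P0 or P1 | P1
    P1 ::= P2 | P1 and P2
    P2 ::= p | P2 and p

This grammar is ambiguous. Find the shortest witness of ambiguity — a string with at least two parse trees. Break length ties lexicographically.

length 1: no string has ≥2 trees
length 3: p and p has 2 parse trees

Two derivations of p and p:
  P0 ⇒ P1 ⇒ P2 ⇒ P2 and p ⇒ p and p
  P0 ⇒ P1 ⇒ P1 and P2 ⇒ P2 and P2 ⇒ p and P2 ⇒ p and p

p and p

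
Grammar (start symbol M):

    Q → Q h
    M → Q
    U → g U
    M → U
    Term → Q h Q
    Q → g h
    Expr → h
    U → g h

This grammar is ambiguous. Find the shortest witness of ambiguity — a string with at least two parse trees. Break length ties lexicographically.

g h

length 2: g h has 2 parse trees

Two derivations of g h:
  M ⇒ Q ⇒ g h
  M ⇒ U ⇒ g h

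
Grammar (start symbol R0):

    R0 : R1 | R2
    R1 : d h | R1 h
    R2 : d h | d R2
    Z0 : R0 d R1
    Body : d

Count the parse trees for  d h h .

1

Parse trees for d h h:
  [R0 [R1 [R1 d h] h]]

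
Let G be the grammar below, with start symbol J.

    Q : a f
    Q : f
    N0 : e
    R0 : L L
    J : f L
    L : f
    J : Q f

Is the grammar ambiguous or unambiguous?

Witness: f f

Derivation 1: J ⇒ f L ⇒ f f
Derivation 2: J ⇒ Q f ⇒ f f

Two distinct leftmost derivations for the same string.

Ambiguous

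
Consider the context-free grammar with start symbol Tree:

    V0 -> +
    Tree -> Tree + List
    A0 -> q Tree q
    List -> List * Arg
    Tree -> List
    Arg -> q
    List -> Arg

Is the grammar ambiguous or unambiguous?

(A0, V0 are unreachable from Tree, so their rules don't affect L(Tree).) This is a standard precedence ladder (Tree over List over Arg), with each level left-recursive on its own operator ('+' at Tree, '*' at List). That structure is LR(1), hence unambiguous.

Unambiguous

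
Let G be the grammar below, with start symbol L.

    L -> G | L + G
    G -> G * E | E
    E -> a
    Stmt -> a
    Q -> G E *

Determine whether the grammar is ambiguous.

Unambiguous

(Stmt, Q are unreachable from L, so their rules don't affect L(L).) The grammar is stratified — L handles '+' (left-recursive), G handles '*', E atoms. Each operator has a fixed associativity and precedence level, so every string has one parse.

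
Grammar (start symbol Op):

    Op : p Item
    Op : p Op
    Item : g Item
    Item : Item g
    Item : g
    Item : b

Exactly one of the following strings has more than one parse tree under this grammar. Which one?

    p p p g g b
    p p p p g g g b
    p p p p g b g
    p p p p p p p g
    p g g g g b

p p p g g b: 1 tree
p p p p g g g b: 1 tree
p p p p g b g: 2 trees
p p p p p p p g: 1 tree
p g g g g b: 1 tree

p p p p g b g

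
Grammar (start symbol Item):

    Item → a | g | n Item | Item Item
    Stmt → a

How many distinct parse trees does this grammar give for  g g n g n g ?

7

Parse trees for g g n g n g:
  [Item [Item g] [Item [Item g] [Item n [Item [Item g] [Item n [Item g]]]]]]
  [Item [Item g] [Item [Item g] [Item [Item n [Item g]] [Item n [Item g]]]]]
  [Item [Item g] [Item [Item [Item g] [Item n [Item g]]] [Item n [Item g]]]]
  [Item [Item [Item g] [Item g]] [Item n [Item [Item g] [Item n [Item g]]]]]
  [Item [Item [Item g] [Item g]] [Item [Item n [Item g]] [Item n [Item g]]]]
  [Item [Item [Item g] [Item [Item g] [Item n [Item g]]]] [Item n [Item g]]]
  [Item [Item [Item [Item g] [Item g]] [Item n [Item g]]] [Item n [Item g]]]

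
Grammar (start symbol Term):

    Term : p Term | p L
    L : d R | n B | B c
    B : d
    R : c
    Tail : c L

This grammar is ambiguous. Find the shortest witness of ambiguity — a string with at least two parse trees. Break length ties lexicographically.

p d c

length 3: p d c has 2 parse trees

Two derivations of p d c:
  Term ⇒ p L ⇒ p d R ⇒ p d c
  Term ⇒ p L ⇒ p B c ⇒ p d c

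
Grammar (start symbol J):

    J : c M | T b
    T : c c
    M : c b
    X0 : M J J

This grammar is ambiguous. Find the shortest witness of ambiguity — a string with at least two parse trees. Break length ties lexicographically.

length 3: c c b has 2 parse trees

Two derivations of c c b:
  J ⇒ c M ⇒ c c b
  J ⇒ T b ⇒ c c b

c c b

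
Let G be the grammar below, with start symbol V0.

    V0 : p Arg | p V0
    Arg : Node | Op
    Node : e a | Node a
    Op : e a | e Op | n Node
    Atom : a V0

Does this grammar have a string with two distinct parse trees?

Ambiguous

Witness: p e a

Derivation 1: V0 ⇒ p Arg ⇒ p Node ⇒ p e a
Derivation 2: V0 ⇒ p Arg ⇒ p Op ⇒ p e a

Two distinct leftmost derivations for the same string.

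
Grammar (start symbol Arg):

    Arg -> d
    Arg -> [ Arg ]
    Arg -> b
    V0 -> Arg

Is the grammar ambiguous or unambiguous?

Unambiguous

Only Arg is reachable from Arg; ignoring the rest: Each string is a nest of matched brackets around a single atom. An opening bracket forces the recursive rule; an atom forces the base rule.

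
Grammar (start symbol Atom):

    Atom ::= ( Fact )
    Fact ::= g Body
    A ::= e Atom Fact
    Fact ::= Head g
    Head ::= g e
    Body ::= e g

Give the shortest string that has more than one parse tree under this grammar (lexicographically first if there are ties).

( g e g )

length 5: ( g e g ) has 2 parse trees

Two derivations of ( g e g ):
  Atom ⇒ ( Fact ) ⇒ ( g Body ) ⇒ ( g e g )
  Atom ⇒ ( Fact ) ⇒ ( Head g ) ⇒ ( g e g )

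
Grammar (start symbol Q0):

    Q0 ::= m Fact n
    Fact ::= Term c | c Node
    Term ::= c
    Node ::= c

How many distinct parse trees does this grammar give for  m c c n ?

2

Parse trees for m c c n:
  [Q0 m [Fact [Term c] c] n]
  [Q0 m [Fact c [Node c]] n]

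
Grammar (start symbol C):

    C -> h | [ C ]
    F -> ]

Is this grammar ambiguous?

(F is unreachable from C, so its rules don't affect L(C).) Each string is a nest of matched brackets around a single atom. An opening bracket forces the recursive rule; an atom forces the base rule.

Unambiguous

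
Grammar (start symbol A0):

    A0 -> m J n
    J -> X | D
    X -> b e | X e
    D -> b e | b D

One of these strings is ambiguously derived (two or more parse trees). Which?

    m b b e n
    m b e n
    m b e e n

m b b e n: 1 tree
m b e n: 2 trees
m b e e n: 1 tree

m b e n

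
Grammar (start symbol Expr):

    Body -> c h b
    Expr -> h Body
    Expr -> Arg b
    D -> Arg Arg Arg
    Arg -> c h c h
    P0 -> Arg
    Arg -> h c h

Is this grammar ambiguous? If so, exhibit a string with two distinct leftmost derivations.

Witness: h c h b

Derivation 1: Expr ⇒ h Body ⇒ h c h b
Derivation 2: Expr ⇒ Arg b ⇒ h c h b

Two distinct leftmost derivations for the same string.

Ambiguous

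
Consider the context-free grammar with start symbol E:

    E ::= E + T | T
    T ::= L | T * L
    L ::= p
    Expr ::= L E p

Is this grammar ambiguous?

Unambiguous

(Expr is unreachable from E, so its rules don't affect L(E).) E → E + T | T  ;  T → T * L | L  — a left-associative chain with L at the bottom. Each string factors uniquely by precedence.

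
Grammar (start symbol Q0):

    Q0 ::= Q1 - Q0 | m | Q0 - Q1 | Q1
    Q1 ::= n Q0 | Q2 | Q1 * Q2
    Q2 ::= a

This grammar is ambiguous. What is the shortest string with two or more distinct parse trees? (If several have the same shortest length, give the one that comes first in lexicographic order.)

length 1: no string has ≥2 trees
length 2: no string has ≥2 trees
length 3: a - a has 2 parse trees

Two derivations of a - a:
  Q0 ⇒ Q1 - Q0 ⇒ Q2 - Q0 ⇒ a - Q0 ⇒ a - Q1 ⇒ a - Q2 ⇒ a - a
  Q0 ⇒ Q0 - Q1 ⇒ Q1 - Q1 ⇒ Q2 - Q1 ⇒ a - Q1 ⇒ a - Q2 ⇒ a - a

a - a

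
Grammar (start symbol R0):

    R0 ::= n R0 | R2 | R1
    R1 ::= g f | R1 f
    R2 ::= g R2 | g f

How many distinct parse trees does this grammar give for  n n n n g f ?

2

Parse trees for n n n n g f:
  [R0 n [R0 n [R0 n [R0 n [R0 [R2 g f]]]]]]
  [R0 n [R0 n [R0 n [R0 n [R0 [R1 g f]]]]]]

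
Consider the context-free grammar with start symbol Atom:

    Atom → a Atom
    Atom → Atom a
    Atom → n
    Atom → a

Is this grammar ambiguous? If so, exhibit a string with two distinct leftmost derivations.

Ambiguous

Witness: a a

Derivation 1: Atom ⇒ a Atom ⇒ a a
Derivation 2: Atom ⇒ Atom a ⇒ a a

Two distinct leftmost derivations for the same string.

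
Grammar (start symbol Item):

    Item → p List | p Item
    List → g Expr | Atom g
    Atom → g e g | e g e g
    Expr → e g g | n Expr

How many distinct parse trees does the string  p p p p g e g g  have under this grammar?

2

Parse trees for p p p p g e g g:
  [Item p [Item p [Item p [Item p [List g [Expr e g g]]]]]]
  [Item p [Item p [Item p [Item p [List [Atom g e g] g]]]]]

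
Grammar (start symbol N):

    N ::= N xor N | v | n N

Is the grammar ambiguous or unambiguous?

Witness: n v xor v

Derivation 1: N ⇒ N xor N ⇒ n N xor N ⇒ n v xor N ⇒ n v xor v
Derivation 2: N ⇒ n N ⇒ n N xor N ⇒ n v xor N ⇒ n v xor v

Two distinct leftmost derivations for the same string.

Ambiguous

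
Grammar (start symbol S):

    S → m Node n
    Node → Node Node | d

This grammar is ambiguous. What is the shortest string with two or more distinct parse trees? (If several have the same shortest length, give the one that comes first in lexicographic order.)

length 3: no string has ≥2 trees
length 4: no string has ≥2 trees
length 5: m d d d n has 2 parse trees

Two derivations of m d d d n:
  S ⇒ m Node n ⇒ m Node Node n ⇒ m Node Node Node n ⇒ m d Node Node n ⇒ m d d Node n ⇒ m d d d n
  S ⇒ m Node n ⇒ m Node Node n ⇒ m d Node n ⇒ m d Node Node n ⇒ m d d Node n ⇒ m d d d n

m d d d n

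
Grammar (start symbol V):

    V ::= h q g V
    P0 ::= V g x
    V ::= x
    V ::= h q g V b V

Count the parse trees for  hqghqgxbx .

Parse trees for hqghqgxbx:
  [V h q g [V h q g [V x] b [V x]]]
  [V h q g [V h q g [V x]] b [V x]]

2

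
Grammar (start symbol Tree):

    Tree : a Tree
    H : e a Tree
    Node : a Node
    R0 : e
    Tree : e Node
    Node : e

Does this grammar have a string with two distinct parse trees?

Unambiguous

(R0, H are unreachable from Tree, so their rules don't affect L(Tree).) Restricted to the reachable nonterminals, every rule has the form A → t or A → t B, and no two rules for the same A share a first terminal. The grammar encodes a DFA — one run per string.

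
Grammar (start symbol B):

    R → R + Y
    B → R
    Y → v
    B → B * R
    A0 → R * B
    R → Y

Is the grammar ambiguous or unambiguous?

Only B, R, Y are reachable from B; ignoring the rest: This is a standard precedence ladder (B over R over Y), with each level left-recursive on its own operator ('*' at B, '+' at R). That structure is LR(1), hence unambiguous.

Unambiguous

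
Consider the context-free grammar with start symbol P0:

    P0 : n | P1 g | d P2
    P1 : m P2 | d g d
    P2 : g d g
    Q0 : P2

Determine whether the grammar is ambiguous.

Witness: d g d g

Derivation 1: P0 ⇒ P1 g ⇒ d g d g
Derivation 2: P0 ⇒ d P2 ⇒ d g d g

Two distinct leftmost derivations for the same string.

Ambiguous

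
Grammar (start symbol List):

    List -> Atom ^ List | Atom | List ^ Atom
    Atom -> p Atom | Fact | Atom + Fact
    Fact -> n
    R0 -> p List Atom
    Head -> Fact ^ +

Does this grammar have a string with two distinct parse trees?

Witness: n ^ n

Derivation 1: List ⇒ Atom ^ List ⇒ Fact ^ List ⇒ n ^ List ⇒ n ^ Atom ⇒ n ^ Fact ⇒ n ^ n
Derivation 2: List ⇒ List ^ Atom ⇒ Atom ^ Atom ⇒ Fact ^ Atom ⇒ n ^ Atom ⇒ n ^ Fact ⇒ n ^ n

Two distinct leftmost derivations for the same string.

Ambiguous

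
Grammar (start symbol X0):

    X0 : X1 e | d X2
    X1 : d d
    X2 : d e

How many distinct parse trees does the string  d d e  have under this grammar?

2

Parse trees for d d e:
  [X0 [X1 d d] e]
  [X0 d [X2 d e]]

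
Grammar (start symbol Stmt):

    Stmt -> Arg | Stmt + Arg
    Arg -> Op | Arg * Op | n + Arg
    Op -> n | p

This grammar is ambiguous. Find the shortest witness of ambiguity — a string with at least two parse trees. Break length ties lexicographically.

length 1: no string has ≥2 trees
length 3: n + n has 2 parse trees

Two derivations of n + n:
  Stmt ⇒ Arg ⇒ n + Arg ⇒ n + Op ⇒ n + n
  Stmt ⇒ Stmt + Arg ⇒ Arg + Arg ⇒ Op + Arg ⇒ n + Arg ⇒ n + Op ⇒ n + n

n + n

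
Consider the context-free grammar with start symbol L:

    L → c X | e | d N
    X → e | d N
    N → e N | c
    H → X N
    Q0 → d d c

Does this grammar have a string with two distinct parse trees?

(H, Q0 are unreachable from L, so their rules don't affect L(L).) The reachable rules are right-linear with at most one rule per (nonterminal, next-terminal) pair. Each input token forces the next rule, so parsing is deterministic.

Unambiguous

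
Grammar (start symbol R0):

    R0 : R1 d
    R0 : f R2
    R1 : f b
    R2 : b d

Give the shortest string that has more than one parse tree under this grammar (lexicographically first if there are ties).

length 3: f b d has 2 parse trees

Two derivations of f b d:
  R0 ⇒ R1 d ⇒ f b d
  R0 ⇒ f R2 ⇒ f b d

f b d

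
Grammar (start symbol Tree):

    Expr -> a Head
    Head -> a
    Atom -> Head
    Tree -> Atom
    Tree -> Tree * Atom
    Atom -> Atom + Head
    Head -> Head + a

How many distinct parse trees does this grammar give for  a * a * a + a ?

Parse trees for a * a * a + a:
  [Tree [Tree [Tree [Atom [Head a]]] * [Atom [Head a]]] * [Atom [Head [Head a] + a]]]
  [Tree [Tree [Tree [Atom [Head a]]] * [Atom [Head a]]] * [Atom [Atom [Head a]] + [Head a]]]

2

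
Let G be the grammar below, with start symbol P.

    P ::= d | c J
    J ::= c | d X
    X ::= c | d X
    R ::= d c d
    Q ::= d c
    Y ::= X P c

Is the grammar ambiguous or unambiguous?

(R, Q, Y are unreachable from P, so their rules don't affect L(P).) Restricted to the reachable nonterminals, every rule has the form A → t or A → t B, and no two rules for the same A share a first terminal. The grammar encodes a DFA — one run per string.

Unambiguous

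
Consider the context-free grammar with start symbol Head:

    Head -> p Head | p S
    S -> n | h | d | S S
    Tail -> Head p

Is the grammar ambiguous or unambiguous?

Ambiguous

Witness: p d d d

Derivation 1: Head ⇒ p S ⇒ p S S ⇒ p d S ⇒ p d S S ⇒ p d d S ⇒ p d d d
Derivation 2: Head ⇒ p S ⇒ p S S ⇒ p S S S ⇒ p d S S ⇒ p d d S ⇒ p d d d

Two distinct leftmost derivations for the same string.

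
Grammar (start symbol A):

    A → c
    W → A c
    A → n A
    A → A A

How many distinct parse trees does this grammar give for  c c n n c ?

Parse trees for c c n n c:
  [A [A c] [A [A c] [A n [A n [A c]]]]]
  [A [A [A c] [A c]] [A n [A n [A c]]]]

2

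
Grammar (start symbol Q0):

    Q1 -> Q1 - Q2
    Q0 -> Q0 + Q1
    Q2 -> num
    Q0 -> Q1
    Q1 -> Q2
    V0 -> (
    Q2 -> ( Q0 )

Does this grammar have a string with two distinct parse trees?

(V0 is unreachable from Q0, so its rules don't affect L(Q0).) This is a standard precedence ladder (Q0 over Q1 over Q2), with each level left-recursive on its own operator ('+' at Q0, '-' at Q1). That structure is LR(1), hence unambiguous.

Unambiguous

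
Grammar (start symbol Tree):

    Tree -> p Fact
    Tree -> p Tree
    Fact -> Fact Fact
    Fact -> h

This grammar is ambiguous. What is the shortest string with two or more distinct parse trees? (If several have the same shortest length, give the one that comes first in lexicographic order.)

p h h h

length 2: no string has ≥2 trees
length 3: no string has ≥2 trees
length 4: p h h h has 2 parse trees

Two derivations of p h h h:
  Tree ⇒ p Fact ⇒ p Fact Fact ⇒ p Fact Fact Fact ⇒ p h Fact Fact ⇒ p h h Fact ⇒ p h h h
  Tree ⇒ p Fact ⇒ p Fact Fact ⇒ p h Fact ⇒ p h Fact Fact ⇒ p h h Fact ⇒ p h h h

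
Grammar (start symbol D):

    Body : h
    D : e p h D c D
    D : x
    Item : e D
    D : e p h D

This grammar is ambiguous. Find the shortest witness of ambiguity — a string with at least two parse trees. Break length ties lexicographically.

length 1: no string has ≥2 trees
length 4: no string has ≥2 trees
length 6: no string has ≥2 trees
length 7: no string has ≥2 trees
length 9: e p h e p h x c x has 2 parse trees

Two derivations of e p h e p h x c x:
  D ⇒ e p h D c D ⇒ e p h e p h D c D ⇒ e p h e p h x c D ⇒ e p h e p h x c x
  D ⇒ e p h D ⇒ e p h e p h D c D ⇒ e p h e p h x c D ⇒ e p h e p h x c x

e p h e p h x c x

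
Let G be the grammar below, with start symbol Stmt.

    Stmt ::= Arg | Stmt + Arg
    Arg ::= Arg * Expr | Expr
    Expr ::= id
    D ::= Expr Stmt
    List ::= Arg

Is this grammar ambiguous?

(D, List are unreachable from Stmt, so their rules don't affect L(Stmt).) This is a standard precedence ladder (Stmt over Arg over Expr), with each level left-recursive on its own operator ('+' at Stmt, '*' at Arg). That structure is LR(1), hence unambiguous.

Unambiguous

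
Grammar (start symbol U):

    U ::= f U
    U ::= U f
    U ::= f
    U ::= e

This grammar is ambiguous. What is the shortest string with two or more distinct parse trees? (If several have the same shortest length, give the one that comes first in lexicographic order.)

length 1: no string has ≥2 trees
length 2: f f has 2 parse trees

Two derivations of f f:
  U ⇒ f U ⇒ f f
  U ⇒ U f ⇒ f f

f f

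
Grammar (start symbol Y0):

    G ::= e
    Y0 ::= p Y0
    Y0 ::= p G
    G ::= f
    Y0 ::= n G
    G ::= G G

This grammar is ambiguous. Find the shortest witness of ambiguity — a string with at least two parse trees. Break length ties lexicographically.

n e e e

length 2: no string has ≥2 trees
length 3: no string has ≥2 trees
length 4: n e e e has 2 parse trees

Two derivations of n e e e:
  Y0 ⇒ n G ⇒ n G G ⇒ n e G ⇒ n e G G ⇒ n e e G ⇒ n e e e
  Y0 ⇒ n G ⇒ n G G ⇒ n G G G ⇒ n e G G ⇒ n e e G ⇒ n e e e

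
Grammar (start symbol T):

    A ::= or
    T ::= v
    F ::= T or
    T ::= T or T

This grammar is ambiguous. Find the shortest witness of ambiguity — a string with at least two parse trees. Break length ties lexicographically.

v or v or v

length 1: no string has ≥2 trees
length 3: no string has ≥2 trees
length 5: v or v or v has 2 parse trees

Two derivations of v or v or v:
  T ⇒ T or T ⇒ v or T ⇒ v or T or T ⇒ v or v or T ⇒ v or v or v
  T ⇒ T or T ⇒ T or T or T ⇒ v or T or T ⇒ v or v or T ⇒ v or v or v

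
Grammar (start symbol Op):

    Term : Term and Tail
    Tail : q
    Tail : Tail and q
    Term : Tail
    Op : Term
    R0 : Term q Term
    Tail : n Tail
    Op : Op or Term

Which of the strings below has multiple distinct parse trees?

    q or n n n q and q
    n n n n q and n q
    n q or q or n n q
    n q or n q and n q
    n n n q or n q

q or n n n q and q

q or n n n q and q: 5 trees
n n n n q and n q: 1 tree
n q or q or n n q: 1 tree
n q or n q and n q: 1 tree
n n n q or n q: 1 tree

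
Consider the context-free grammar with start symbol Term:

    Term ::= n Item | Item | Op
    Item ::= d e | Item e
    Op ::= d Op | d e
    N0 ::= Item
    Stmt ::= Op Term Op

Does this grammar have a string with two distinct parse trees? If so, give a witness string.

Ambiguous

Witness: d e

Derivation 1: Term ⇒ Item ⇒ d e
Derivation 2: Term ⇒ Op ⇒ d e

Two distinct leftmost derivations for the same string.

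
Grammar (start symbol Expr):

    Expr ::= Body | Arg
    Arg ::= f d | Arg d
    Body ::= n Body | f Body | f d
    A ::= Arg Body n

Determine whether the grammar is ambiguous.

Witness: f d

Derivation 1: Expr ⇒ Body ⇒ f d
Derivation 2: Expr ⇒ Arg ⇒ f d

Two distinct leftmost derivations for the same string.

Ambiguous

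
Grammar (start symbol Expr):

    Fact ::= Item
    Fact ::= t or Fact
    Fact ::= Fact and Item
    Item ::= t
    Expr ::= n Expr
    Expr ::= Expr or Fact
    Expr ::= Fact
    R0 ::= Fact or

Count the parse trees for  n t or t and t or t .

7

Parse trees for n t or t and t or t:
  [Expr n [Expr [Expr [Expr [Fact [Item t]]] or [Fact [Fact [Item t]] and [Item t]]] or [Fact [Item t]]]]
  [Expr n [Expr [Expr [Fact t or [Fact [Fact [Item t]] and [Item t]]]] or [Fact [Item t]]]]
  [Expr n [Expr [Expr [Fact [Fact t or [Fact [Item t]]] and [Item t]]] or [Fact [Item t]]]]
  [Expr [Expr n [Expr [Expr [Fact [Item t]]] or [Fact [Fact [Item t]] and [Item t]]]] or [Fact [Item t]]]
  [Expr [Expr n [Expr [Fact t or [Fact [Fact [Item t]] and [Item t]]]]] or [Fact [Item t]]]
  [Expr [Expr n [Expr [Fact [Fact t or [Fact [Item t]]] and [Item t]]]] or [Fact [Item t]]]
  [Expr [Expr [Expr n [Expr [Fact [Item t]]]] or [Fact [Fact [Item t]] and [Item t]]] or [Fact [Item t]]]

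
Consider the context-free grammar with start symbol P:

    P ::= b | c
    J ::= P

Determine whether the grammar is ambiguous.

Unambiguous

Only P is reachable from P; ignoring the rest: Restricted to the reachable nonterminals, every rule has the form A → t or A → t B, and no two rules for the same A share a first terminal. The grammar encodes a DFA — one run per string.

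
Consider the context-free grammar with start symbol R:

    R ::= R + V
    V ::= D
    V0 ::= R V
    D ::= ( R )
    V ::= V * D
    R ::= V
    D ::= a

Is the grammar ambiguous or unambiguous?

Unambiguous

(V0 is unreachable from R, so its rules don't affect L(R).) This is a standard precedence ladder (R over V over D), with each level left-recursive on its own operator ('+' at R, '*' at V). That structure is LR(1), hence unambiguous.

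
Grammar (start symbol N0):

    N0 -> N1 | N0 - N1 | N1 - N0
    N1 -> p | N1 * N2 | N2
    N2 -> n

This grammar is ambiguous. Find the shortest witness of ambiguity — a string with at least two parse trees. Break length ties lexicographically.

n - n

length 1: no string has ≥2 trees
length 3: n - n has 2 parse trees

Two derivations of n - n:
  N0 ⇒ N0 - N1 ⇒ N1 - N1 ⇒ N2 - N1 ⇒ n - N1 ⇒ n - N2 ⇒ n - n
  N0 ⇒ N1 - N0 ⇒ N2 - N0 ⇒ n - N0 ⇒ n - N1 ⇒ n - N2 ⇒ n - n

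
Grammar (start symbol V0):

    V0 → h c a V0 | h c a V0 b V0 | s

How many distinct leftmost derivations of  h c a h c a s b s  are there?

Parse trees for h c a h c a s b s:
  [V0 h c a [V0 h c a [V0 s] b [V0 s]]]
  [V0 h c a [V0 h c a [V0 s]] b [V0 s]]

2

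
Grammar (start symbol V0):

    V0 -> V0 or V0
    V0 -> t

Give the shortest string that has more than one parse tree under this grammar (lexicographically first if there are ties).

t or t or t

length 1: no string has ≥2 trees
length 3: no string has ≥2 trees
length 5: t or t or t has 2 parse trees

Two derivations of t or t or t:
  V0 ⇒ V0 or V0 ⇒ V0 or V0 or V0 ⇒ t or V0 or V0 ⇒ t or t or V0 ⇒ t or t or t
  V0 ⇒ V0 or V0 ⇒ t or V0 ⇒ t or V0 or V0 ⇒ t or t or V0 ⇒ t or t or t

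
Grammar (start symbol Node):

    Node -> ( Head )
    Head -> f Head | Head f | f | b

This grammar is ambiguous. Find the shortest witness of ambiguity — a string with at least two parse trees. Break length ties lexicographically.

length 3: no string has ≥2 trees
length 4: ( f f ) has 2 parse trees

Two derivations of ( f f ):
  Node ⇒ ( Head ) ⇒ ( f Head ) ⇒ ( f f )
  Node ⇒ ( Head ) ⇒ ( Head f ) ⇒ ( f f )

( f f )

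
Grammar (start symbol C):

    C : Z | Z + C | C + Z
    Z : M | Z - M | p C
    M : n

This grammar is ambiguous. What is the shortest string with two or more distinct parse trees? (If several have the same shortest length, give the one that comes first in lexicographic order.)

n + n

length 1: no string has ≥2 trees
length 2: no string has ≥2 trees
length 3: n + n has 2 parse trees

Two derivations of n + n:
  C ⇒ Z + C ⇒ M + C ⇒ n + C ⇒ n + Z ⇒ n + M ⇒ n + n
  C ⇒ C + Z ⇒ Z + Z ⇒ M + Z ⇒ n + Z ⇒ n + M ⇒ n + n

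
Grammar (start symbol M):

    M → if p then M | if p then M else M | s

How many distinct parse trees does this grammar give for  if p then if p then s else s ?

2

Parse trees for if p then if p then s else s:
  [M if p then [M if p then [M s] else [M s]]]
  [M if p then [M if p then [M s]] else [M s]]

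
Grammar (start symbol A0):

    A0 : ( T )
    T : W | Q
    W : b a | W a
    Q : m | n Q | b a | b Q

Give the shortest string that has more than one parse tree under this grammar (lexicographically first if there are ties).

( b a )

length 3: no string has ≥2 trees
length 4: ( b a ) has 2 parse trees

Two derivations of ( b a ):
  A0 ⇒ ( T ) ⇒ ( W ) ⇒ ( b a )
  A0 ⇒ ( T ) ⇒ ( Q ) ⇒ ( b a )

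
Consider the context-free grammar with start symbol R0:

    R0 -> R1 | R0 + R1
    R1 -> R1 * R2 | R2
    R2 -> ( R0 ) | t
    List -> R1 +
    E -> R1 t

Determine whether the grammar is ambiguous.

Unambiguous

Only R0, R1, R2 are reachable from R0; ignoring the rest: This is a standard precedence ladder (R0 over R1 over R2), with each level left-recursive on its own operator ('+' at R0, '*' at R1). That structure is LR(1), hence unambiguous.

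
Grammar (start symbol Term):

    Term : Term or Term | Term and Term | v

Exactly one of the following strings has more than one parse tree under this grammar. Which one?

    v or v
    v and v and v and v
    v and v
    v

v and v and v and v

v or v: 1 tree
v and v and v and v: 5 trees
v and v: 1 tree
v: 1 tree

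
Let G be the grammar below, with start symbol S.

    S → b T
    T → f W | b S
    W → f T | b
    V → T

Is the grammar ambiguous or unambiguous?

Only S, T, W are reachable from S; ignoring the rest: Restricted to the reachable nonterminals, every rule has the form A → t or A → t B, and no two rules for the same A share a first terminal. The grammar encodes a DFA — one run per string.

Unambiguous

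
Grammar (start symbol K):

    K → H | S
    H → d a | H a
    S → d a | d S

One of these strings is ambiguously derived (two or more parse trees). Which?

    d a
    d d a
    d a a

d a: 2 trees
d d a: 1 tree
d a a: 1 tree

d a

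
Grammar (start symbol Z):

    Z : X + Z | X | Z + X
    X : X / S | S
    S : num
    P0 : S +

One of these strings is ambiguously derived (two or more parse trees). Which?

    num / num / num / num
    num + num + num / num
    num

num + num + num / num

num / num / num / num: 1 tree
num + num + num / num: 4 trees
num: 1 tree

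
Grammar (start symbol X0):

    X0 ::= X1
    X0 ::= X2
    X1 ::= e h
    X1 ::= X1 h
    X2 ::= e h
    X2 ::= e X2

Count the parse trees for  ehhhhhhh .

Parse trees for ehhhhhhh:
  [X0 [X1 [X1 [X1 [X1 [X1 [X1 [X1 e h] h] h] h] h] h] h]]

1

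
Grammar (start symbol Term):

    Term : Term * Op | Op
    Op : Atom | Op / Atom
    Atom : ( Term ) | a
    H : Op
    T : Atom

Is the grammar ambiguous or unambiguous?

Unambiguous

(H, T are unreachable from Term, so their rules don't affect L(Term).) This is a standard precedence ladder (Term over Op over Atom), with each level left-recursive on its own operator ('*' at Term, '/' at Op). That structure is LR(1), hence unambiguous.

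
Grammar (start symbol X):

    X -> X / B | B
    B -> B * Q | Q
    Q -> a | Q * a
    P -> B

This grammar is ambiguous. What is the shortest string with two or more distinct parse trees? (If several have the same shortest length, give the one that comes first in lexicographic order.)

length 1: no string has ≥2 trees
length 3: a * a has 2 parse trees

Two derivations of a * a:
  X ⇒ B ⇒ B * Q ⇒ Q * Q ⇒ a * Q ⇒ a * a
  X ⇒ B ⇒ Q ⇒ Q * a ⇒ a * a

a * a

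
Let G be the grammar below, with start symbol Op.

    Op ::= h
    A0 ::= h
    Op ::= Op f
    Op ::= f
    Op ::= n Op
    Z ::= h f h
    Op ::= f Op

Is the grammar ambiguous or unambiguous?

Witness: f f

Derivation 1: Op ⇒ Op f ⇒ f f
Derivation 2: Op ⇒ f Op ⇒ f f

Two distinct leftmost derivations for the same string.

Ambiguous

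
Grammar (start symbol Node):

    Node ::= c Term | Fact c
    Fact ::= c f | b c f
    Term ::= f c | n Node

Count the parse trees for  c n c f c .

Parse trees for c n c f c:
  [Node c [Term n [Node c [Term f c]]]]
  [Node c [Term n [Node [Fact c f] c]]]

2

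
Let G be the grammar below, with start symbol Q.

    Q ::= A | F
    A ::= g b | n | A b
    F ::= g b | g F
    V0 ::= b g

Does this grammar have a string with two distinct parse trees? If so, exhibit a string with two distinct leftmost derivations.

Ambiguous

Witness: g b

Derivation 1: Q ⇒ A ⇒ g b
Derivation 2: Q ⇒ F ⇒ g b

Two distinct leftmost derivations for the same string.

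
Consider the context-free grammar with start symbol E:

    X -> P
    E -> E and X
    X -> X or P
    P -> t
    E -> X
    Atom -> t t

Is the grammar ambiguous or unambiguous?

Unambiguous

Only E, X, P are reachable from E; ignoring the rest: The grammar is stratified — E handles 'and' (left-recursive), X handles 'or', P atoms. Each operator has a fixed associativity and precedence level, so every string has one parse.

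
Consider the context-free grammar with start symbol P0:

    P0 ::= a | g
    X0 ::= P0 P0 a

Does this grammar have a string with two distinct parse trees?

Unambiguous

(X0 is unreachable from P0, so its rules don't affect L(P0).) The reachable rules are right-linear with at most one rule per (nonterminal, next-terminal) pair. Each input token forces the next rule, so parsing is deterministic.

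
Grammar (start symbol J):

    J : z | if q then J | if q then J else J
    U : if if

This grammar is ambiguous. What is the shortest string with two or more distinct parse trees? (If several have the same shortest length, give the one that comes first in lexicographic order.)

length 1: no string has ≥2 trees
length 4: no string has ≥2 trees
length 6: no string has ≥2 trees
length 7: no string has ≥2 trees
length 9: if q then if q then z else z has 2 parse trees

Two derivations of if q then if q then z else z:
  J ⇒ if q then J ⇒ if q then if q then J else J ⇒ if q then if q then z else J ⇒ if q then if q then z else z
  J ⇒ if q then J else J ⇒ if q then if q then J else J ⇒ if q then if q then z else J ⇒ if q then if q then z else z

if q then if q then z else z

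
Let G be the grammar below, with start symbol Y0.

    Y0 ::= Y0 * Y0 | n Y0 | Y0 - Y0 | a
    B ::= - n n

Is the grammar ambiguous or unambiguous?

Witness: n a * a

Derivation 1: Y0 ⇒ Y0 * Y0 ⇒ n Y0 * Y0 ⇒ n a * Y0 ⇒ n a * a
Derivation 2: Y0 ⇒ n Y0 ⇒ n Y0 * Y0 ⇒ n a * Y0 ⇒ n a * a

Two distinct leftmost derivations for the same string.

Ambiguous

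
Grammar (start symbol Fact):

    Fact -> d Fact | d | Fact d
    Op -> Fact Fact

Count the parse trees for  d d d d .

8

Parse trees for d d d d:
  [Fact d [Fact d [Fact d [Fact d]]]]
  [Fact d [Fact d [Fact [Fact d] d]]]
  [Fact d [Fact [Fact d [Fact d]] d]]
  [Fact d [Fact [Fact [Fact d] d] d]]
  [Fact [Fact d [Fact d [Fact d]]] d]
  [Fact [Fact d [Fact [Fact d] d]] d]
  [Fact [Fact [Fact d [Fact d]] d] d]
  [Fact [Fact [Fact [Fact d] d] d] d]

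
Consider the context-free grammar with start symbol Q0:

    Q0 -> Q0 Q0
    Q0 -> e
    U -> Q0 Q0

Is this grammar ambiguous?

Ambiguous

Witness: e e e

Derivation 1: Q0 ⇒ Q0 Q0 ⇒ Q0 Q0 Q0 ⇒ e Q0 Q0 ⇒ e e Q0 ⇒ e e e
Derivation 2: Q0 ⇒ Q0 Q0 ⇒ e Q0 ⇒ e Q0 Q0 ⇒ e e Q0 ⇒ e e e

Two distinct leftmost derivations for the same string.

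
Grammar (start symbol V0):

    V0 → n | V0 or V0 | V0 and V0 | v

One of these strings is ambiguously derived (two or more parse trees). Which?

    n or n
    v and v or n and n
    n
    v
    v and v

v and v or n and n

n or n: 1 tree
v and v or n and n: 5 trees
n: 1 tree
v: 1 tree
v and v: 1 tree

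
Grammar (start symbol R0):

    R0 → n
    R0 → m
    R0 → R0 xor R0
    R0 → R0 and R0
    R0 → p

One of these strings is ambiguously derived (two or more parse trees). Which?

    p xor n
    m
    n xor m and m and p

n xor m and m and p

p xor n: 1 tree
m: 1 tree
n xor m and m and p: 5 trees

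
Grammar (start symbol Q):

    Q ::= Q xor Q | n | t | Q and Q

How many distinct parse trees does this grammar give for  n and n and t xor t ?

5

Parse trees for n and n and t xor t:
  [Q [Q [Q n] and [Q [Q n] and [Q t]]] xor [Q t]]
  [Q [Q [Q [Q n] and [Q n]] and [Q t]] xor [Q t]]
  [Q [Q n] and [Q [Q [Q n] and [Q t]] xor [Q t]]]
  [Q [Q n] and [Q [Q n] and [Q [Q t] xor [Q t]]]]
  [Q [Q [Q n] and [Q n]] and [Q [Q t] xor [Q t]]]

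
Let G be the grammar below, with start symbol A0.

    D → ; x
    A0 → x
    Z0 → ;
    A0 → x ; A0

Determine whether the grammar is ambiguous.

(D, Z0 are unreachable from A0, so their rules don't affect L(A0).) Right-recursive list with a separator: after each atom, whether the separator follows determines the rule. One parse per string.

Unambiguous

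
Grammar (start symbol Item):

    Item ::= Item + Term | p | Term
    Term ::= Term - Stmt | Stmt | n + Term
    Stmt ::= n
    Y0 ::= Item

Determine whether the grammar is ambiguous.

Ambiguous

Witness: n + n

Derivation 1: Item ⇒ Item + Term ⇒ Term + Term ⇒ Stmt + Term ⇒ n + Term ⇒ n + Stmt ⇒ n + n
Derivation 2: Item ⇒ Term ⇒ n + Term ⇒ n + Stmt ⇒ n + n

Two distinct leftmost derivations for the same string.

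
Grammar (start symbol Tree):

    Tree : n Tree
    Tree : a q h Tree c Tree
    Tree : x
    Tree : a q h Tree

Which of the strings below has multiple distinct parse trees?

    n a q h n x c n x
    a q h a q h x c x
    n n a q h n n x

a q h a q h x c x

n a q h n x c n x: 1 tree
a q h a q h x c x: 2 trees
n n a q h n n x: 1 tree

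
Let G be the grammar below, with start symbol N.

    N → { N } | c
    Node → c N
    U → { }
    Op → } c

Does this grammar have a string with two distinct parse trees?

Unambiguous

Only N is reachable from N; ignoring the rest: Each string is a nest of matched brackets around a single atom. An opening bracket forces the recursive rule; an atom forces the base rule.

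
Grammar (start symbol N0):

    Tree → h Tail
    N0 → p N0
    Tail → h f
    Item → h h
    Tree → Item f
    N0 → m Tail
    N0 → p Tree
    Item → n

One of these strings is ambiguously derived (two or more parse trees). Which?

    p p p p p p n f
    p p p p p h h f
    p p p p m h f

p p p p p h h f

p p p p p p n f: 1 tree
p p p p p h h f: 2 trees
p p p p m h f: 1 tree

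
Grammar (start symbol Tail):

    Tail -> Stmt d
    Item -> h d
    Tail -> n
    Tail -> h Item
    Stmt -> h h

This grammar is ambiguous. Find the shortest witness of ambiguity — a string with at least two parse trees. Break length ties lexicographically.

length 1: no string has ≥2 trees
length 3: h h d has 2 parse trees

Two derivations of h h d:
  Tail ⇒ Stmt d ⇒ h h d
  Tail ⇒ h Item ⇒ h h d

h h d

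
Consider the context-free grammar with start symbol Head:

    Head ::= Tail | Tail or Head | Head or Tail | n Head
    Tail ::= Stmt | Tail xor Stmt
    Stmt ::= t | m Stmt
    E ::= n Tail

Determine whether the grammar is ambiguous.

Ambiguous

Witness: t or t

Derivation 1: Head ⇒ Tail or Head ⇒ Stmt or Head ⇒ t or Head ⇒ t or Tail ⇒ t or Stmt ⇒ t or t
Derivation 2: Head ⇒ Head or Tail ⇒ Tail or Tail ⇒ Stmt or Tail ⇒ t or Tail ⇒ t or Stmt ⇒ t or t

Two distinct leftmost derivations for the same string.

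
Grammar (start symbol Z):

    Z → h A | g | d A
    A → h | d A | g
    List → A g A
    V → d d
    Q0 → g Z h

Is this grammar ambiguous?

(List, V, Q0 are unreachable from Z, so their rules don't affect L(Z).) Restricted to the reachable nonterminals, every rule has the form A → t or A → t B, and no two rules for the same A share a first terminal. The grammar encodes a DFA — one run per string.

Unambiguous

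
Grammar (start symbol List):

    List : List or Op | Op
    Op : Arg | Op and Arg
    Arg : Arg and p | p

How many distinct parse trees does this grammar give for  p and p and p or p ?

4

Parse trees for p and p and p or p:
  [List [List [Op [Arg [Arg [Arg p] and p] and p]]] or [Op [Arg p]]]
  [List [List [Op [Op [Arg p]] and [Arg [Arg p] and p]]] or [Op [Arg p]]]
  [List [List [Op [Op [Arg [Arg p] and p]] and [Arg p]]] or [Op [Arg p]]]
  [List [List [Op [Op [Op [Arg p]] and [Arg p]] and [Arg p]]] or [Op [Arg p]]]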